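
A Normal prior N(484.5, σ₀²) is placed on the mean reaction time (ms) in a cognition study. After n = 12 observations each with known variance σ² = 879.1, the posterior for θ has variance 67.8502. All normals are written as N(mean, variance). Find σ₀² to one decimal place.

σ₀² = 919.1

For the Normal–Normal model with known σ², precisions add: τ_n = τ₀ + n/σ².
So 1/σ₀² = 1/67.8502 − 12/879.1 = 0.014738 − 0.013650 = 0.001088.
Hence σ₀² = 1/0.001088 ≈ 919.1.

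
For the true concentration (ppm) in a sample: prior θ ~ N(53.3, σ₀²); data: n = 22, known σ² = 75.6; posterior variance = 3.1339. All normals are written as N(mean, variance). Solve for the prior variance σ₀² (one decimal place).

For the Normal–Normal model with known σ², precisions add: τ_n = τ₀ + n/σ².
So 1/σ₀² = 1/3.1339 − 22/75.6 = 0.319091 − 0.291005 = 0.028086.
Hence σ₀² = 1/0.028086 ≈ 35.6.

σ₀² = 35.6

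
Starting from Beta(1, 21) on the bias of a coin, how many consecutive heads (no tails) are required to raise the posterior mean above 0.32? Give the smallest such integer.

k = 9

After k heads and 0 tails the posterior is Beta(1+k, 21), with mean (1+k)/(1+21+k).
Set (1+k)/(22+k) > 0.32 and solve: k > (0.32·22 − 1)/(1 − 0.32) = 8.882.
The smallest integer exceeding 8.882 is 9, and checking k=9: (10)/(31) = 0.3226 > 0.32.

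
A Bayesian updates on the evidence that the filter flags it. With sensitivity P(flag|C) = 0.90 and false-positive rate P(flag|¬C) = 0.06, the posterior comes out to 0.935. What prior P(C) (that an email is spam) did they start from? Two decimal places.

Bayes' rule in odds form gives O(C|E) = O(C)·[P(E|C)/P(E|¬C)], hence O(C) = O(C|E)/LR.
Posterior odds = 0.935/(1−0.935) = 14.3846. LR = 0.90/0.06 = 15.0000.
Prior odds = 14.3846/15.0000 = 0.9590, so P(C) = 0.9590/(1+0.9590) ≈ 0.49.

P(C) = 0.49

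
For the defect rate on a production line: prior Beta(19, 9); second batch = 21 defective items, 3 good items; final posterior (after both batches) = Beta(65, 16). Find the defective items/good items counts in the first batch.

25 defective items and 4 good items

Sequential conjugate updates are equivalent to a single update on the pooled data, so total successes = posterior α − prior α and total failures = posterior β − prior β.
Total across both batches: 65−19=46 defective items, 16−9=7 good items.
Subtract the second batch: 46−21=25 defective items and 7−3=4 good items.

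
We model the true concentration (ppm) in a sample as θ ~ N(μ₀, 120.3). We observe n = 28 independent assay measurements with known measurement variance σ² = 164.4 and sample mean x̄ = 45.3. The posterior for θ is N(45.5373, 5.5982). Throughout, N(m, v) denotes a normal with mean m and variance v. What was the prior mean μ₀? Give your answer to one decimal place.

μ₀ = 50.4

The posterior mean is a precision-weighted average: μ_n = (τ₀μ₀ + τ_data·x̄)/(τ₀+τ_data), with τ₀=1/σ₀² and τ_data=n/σ².
Here τ₀ = 1/120.3 = 0.008313 and τ_data = 28/164.4 = 0.170316, so τ_n = 0.178629.
Rearranging for μ₀: μ₀ = (μ_n·τ_n − τ_data·x̄)/τ₀ = (45.5373·0.178629 − 0.170316·45.3) / 0.008313 = 0.418968/0.008313 ≈ 50.4.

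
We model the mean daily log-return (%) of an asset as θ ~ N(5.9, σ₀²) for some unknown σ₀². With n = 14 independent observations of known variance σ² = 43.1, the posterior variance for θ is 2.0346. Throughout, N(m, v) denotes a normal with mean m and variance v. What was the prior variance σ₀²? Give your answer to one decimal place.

Posterior precision equals prior precision plus data precision: 1/σ_n² = 1/σ₀² + n/σ².
So 1/σ₀² = 1/2.0346 − 14/43.1 = 0.491497 − 0.324826 = 0.166671.
Hence σ₀² = 1/0.166671 ≈ 6.0.

σ₀² = 6.0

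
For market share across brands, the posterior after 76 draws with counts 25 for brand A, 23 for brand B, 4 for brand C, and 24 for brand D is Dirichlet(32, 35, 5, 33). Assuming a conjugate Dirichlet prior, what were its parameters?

For a Dirichlet(α) prior with multinomial counts c, the posterior is Dirichlet(α + c) componentwise.
Subtract each count from the matching posterior parameter: 32−25=7, 35−23=12, 5−4=1, 33−24=9.

Dirichlet(7, 12, 1, 9)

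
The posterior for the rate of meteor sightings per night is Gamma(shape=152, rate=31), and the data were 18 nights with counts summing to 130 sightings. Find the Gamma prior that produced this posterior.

Gamma(shape=22, rate=13)

Gamma–Poisson conjugacy: posterior shape = α + Σxᵢ, posterior rate = β + n.
So α = 152 − 130 = 22 and β = 31 − 18 = 13.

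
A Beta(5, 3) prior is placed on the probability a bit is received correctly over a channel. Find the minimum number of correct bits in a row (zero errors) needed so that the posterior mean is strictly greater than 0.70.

k = 3

After k correct bits and 0 errors the posterior is Beta(5+k, 3), with mean (5+k)/(5+3+k).
Set (5+k)/(8+k) > 0.70 and solve: k > (0.70·8 − 5)/(1 − 0.70) = 2.000.
The smallest integer exceeding 2.000 is 3, and checking k=3: (8)/(11) = 0.7273 > 0.70.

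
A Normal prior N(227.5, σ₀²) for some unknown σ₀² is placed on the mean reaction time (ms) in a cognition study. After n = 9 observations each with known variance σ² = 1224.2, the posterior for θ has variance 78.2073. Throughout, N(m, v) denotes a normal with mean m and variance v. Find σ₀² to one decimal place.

Posterior precision equals prior precision plus data precision: 1/σ_n² = 1/σ₀² + n/σ².
So 1/σ₀² = 1/78.2073 − 9/1224.2 = 0.012787 − 0.007352 = 0.005435.
Hence σ₀² = 1/0.005435 ≈ 184.0.

σ₀² = 184.0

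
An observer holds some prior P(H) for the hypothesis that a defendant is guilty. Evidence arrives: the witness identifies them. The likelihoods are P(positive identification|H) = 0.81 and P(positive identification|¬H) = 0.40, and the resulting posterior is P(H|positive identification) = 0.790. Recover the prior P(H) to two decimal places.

Bayes' rule in odds form gives O(H|E) = O(H)·[P(E|H)/P(E|¬H)], hence O(H) = O(H|E)/LR.
Posterior odds = 0.790/(1−0.790) = 3.7619. LR = 0.81/0.40 = 2.0250.
Prior odds = 3.7619/2.0250 = 1.8577, so P(H) = 1.8577/(1+1.8577) ≈ 0.65.

P(H) = 0.65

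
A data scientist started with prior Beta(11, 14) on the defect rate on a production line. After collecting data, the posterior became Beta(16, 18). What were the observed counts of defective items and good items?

5 defective items and 4 good items

Under Beta–binomial conjugacy the posterior parameters are (a+s, b+f).
Match parameters: s=16−11=5, f=18−14=4.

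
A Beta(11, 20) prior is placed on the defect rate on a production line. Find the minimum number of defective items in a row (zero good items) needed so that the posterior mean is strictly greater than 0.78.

After k defective items and 0 good items the posterior is Beta(11+k, 20), with mean (11+k)/(11+20+k).
Set (11+k)/(31+k) > 0.78 and solve: k > (0.78·31 − 11)/(1 − 0.78) = 59.909.
The smallest integer exceeding 59.909 is 60.

k = 60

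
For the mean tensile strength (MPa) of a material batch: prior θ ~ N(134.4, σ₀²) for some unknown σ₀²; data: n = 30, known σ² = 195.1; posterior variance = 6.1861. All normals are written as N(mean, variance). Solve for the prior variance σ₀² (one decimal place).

σ₀² = 126.8

Posterior precision equals prior precision plus data precision: 1/σ_n² = 1/σ₀² + n/σ².
So 1/σ₀² = 1/6.1861 − 30/195.1 = 0.161653 − 0.153767 = 0.007886.
Hence σ₀² = 1/0.007886 ≈ 126.8.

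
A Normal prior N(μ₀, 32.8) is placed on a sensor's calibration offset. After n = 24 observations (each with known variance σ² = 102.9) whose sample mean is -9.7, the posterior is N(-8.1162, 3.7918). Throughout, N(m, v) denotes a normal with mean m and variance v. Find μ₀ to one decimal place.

The posterior mean is a precision-weighted average: μ_n = (τ₀μ₀ + τ_data·x̄)/(τ₀+τ_data), with τ₀=1/σ₀² and τ_data=n/σ².
Here τ₀ = 1/32.8 = 0.030488 and τ_data = 24/102.9 = 0.233236, so τ_n = 0.263724.
Rearranging for μ₀: μ₀ = (μ_n·τ_n − τ_data·x̄)/τ₀ = (-8.1162·0.263724 − 0.233236·-9.7) / 0.030488 = 0.121952/0.030488 ≈ 4.0.

μ₀ = 4.0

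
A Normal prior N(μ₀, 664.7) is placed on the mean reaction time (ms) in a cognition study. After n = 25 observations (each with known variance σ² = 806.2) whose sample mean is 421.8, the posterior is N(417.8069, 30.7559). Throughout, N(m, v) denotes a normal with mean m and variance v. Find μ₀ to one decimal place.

μ₀ = 335.5

With known observation variance, the Normal–Normal posterior has precision τ_n = τ₀ + n/σ² and mean μ_n = (τ₀μ₀ + (n/σ²)x̄)/τ_n.
Here τ₀ = 1/664.7 = 0.001504 and τ_data = 25/806.2 = 0.031010, so τ_n = 0.032514.
Rearranging for μ₀: μ₀ = (μ_n·τ_n − τ_data·x̄)/τ₀ = (417.8069·0.032514 − 0.031010·421.8) / 0.001504 = 0.504556/0.001504 ≈ 335.5.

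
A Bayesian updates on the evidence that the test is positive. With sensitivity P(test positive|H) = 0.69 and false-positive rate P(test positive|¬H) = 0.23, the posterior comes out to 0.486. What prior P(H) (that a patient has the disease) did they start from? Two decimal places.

Bayes' rule in odds form gives O(H|E) = O(H)·[P(E|H)/P(E|¬H)], hence O(H) = O(H|E)/LR.
Posterior odds = 0.486/(1−0.486) = 0.9455. LR = 0.69/0.23 = 3.0000.
Prior odds = 0.9455/3.0000 = 0.3152, so P(H) = 0.3152/(1+0.3152) ≈ 0.24.

P(H) = 0.24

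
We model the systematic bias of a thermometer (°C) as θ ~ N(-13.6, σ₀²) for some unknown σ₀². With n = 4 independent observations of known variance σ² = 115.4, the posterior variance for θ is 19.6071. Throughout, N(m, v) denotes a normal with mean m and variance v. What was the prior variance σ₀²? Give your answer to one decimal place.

Posterior precision equals prior precision plus data precision: 1/σ_n² = 1/σ₀² + n/σ².
So 1/σ₀² = 1/19.6071 − 4/115.4 = 0.051002 − 0.034662 = 0.016340.
Hence σ₀² = 1/0.016340 ≈ 61.2.

σ₀² = 61.2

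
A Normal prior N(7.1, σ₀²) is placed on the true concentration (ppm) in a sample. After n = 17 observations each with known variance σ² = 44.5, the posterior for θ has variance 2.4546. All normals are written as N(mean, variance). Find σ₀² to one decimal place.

σ₀² = 39.4

Posterior precision equals prior precision plus data precision: 1/σ_n² = 1/σ₀² + n/σ².
So 1/σ₀² = 1/2.4546 − 17/44.5 = 0.407398 − 0.382022 = 0.025376.
Hence σ₀² = 1/0.025376 ≈ 39.4.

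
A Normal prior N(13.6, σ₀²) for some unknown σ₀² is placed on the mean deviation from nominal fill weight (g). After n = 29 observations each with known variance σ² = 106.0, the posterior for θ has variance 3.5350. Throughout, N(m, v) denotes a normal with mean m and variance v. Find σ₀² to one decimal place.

σ₀² = 107.5

Posterior precision equals prior precision plus data precision: 1/σ_n² = 1/σ₀² + n/σ².
So 1/σ₀² = 1/3.5350 − 29/106.0 = 0.282885 − 0.273585 = 0.009300.
Hence σ₀² = 1/0.009300 ≈ 107.5.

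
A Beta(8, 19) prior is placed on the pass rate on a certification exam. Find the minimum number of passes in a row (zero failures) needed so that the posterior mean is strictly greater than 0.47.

k = 9

After k passes and 0 failures the posterior is Beta(8+k, 19), with mean (8+k)/(8+19+k).
Set (8+k)/(27+k) > 0.47 and solve: k > (0.47·27 − 8)/(1 − 0.47) = 8.849.
The smallest integer exceeding 8.849 is 9.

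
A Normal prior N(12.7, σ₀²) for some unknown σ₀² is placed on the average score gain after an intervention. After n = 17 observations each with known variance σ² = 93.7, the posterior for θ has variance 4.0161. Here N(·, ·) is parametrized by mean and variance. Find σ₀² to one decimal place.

σ₀² = 14.8

For the Normal–Normal model with known σ², precisions add: τ_n = τ₀ + n/σ².
So 1/σ₀² = 1/4.0161 − 17/93.7 = 0.248998 − 0.181430 = 0.067568.
Hence σ₀² = 1/0.067568 ≈ 14.8.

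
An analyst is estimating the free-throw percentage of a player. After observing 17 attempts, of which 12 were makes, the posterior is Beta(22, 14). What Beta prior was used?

A Beta(α, β) prior with s successes and f failures in binomial data gives a Beta(α+s, β+f) posterior.
Subtract the data counts: 22−12=10, 14−5=9.

Beta(10, 9)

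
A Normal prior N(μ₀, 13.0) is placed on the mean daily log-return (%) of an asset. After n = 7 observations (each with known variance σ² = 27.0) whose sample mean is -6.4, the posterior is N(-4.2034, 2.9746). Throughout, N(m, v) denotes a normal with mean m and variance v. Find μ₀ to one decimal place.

The posterior mean is a precision-weighted average: μ_n = (τ₀μ₀ + τ_data·x̄)/(τ₀+τ_data), with τ₀=1/σ₀² and τ_data=n/σ².
Here τ₀ = 1/13.0 = 0.076923 and τ_data = 7/27.0 = 0.259259, so τ_n = 0.336182.
Rearranging for μ₀: μ₀ = (μ_n·τ_n − τ_data·x̄)/τ₀ = (-4.2034·0.336182 − 0.259259·-6.4) / 0.076923 = 0.246150/0.076923 ≈ 3.2.

μ₀ = 3.2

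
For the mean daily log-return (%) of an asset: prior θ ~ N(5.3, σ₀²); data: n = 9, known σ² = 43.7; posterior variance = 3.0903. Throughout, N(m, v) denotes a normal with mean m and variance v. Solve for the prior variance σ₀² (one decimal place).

σ₀² = 8.5

For the Normal–Normal model with known σ², precisions add: τ_n = τ₀ + n/σ².
So 1/σ₀² = 1/3.0903 − 9/43.7 = 0.323593 − 0.205950 = 0.117643.
Hence σ₀² = 1/0.117643 ≈ 8.5.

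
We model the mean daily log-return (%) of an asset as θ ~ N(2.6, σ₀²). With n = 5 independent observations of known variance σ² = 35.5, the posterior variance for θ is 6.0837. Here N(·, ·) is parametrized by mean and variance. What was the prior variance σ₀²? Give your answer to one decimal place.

σ₀² = 42.5

For the Normal–Normal model with known σ², precisions add: τ_n = τ₀ + n/σ².
So 1/σ₀² = 1/6.0837 − 5/35.5 = 0.164374 − 0.140845 = 0.023529.
Hence σ₀² = 1/0.023529 ≈ 42.5.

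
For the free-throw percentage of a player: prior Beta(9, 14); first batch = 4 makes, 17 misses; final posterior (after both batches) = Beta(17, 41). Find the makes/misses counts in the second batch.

4 makes and 10 misses

Sequential conjugate updates are equivalent to a single update on the pooled data, so total successes = posterior α − prior α and total failures = posterior β − prior β.
Total across both batches: 17−9=8 makes, 41−14=27 misses.
Subtract the first batch: 8−4=4 makes and 27−17=10 misses.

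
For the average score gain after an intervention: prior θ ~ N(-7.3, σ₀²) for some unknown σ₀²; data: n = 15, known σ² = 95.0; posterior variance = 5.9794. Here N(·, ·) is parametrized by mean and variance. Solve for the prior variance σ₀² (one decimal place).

σ₀² = 107.0

For the Normal–Normal model with known σ², precisions add: τ_n = τ₀ + n/σ².
So 1/σ₀² = 1/5.9794 − 15/95.0 = 0.167241 − 0.157895 = 0.009346.
Hence σ₀² = 1/0.009346 ≈ 107.0.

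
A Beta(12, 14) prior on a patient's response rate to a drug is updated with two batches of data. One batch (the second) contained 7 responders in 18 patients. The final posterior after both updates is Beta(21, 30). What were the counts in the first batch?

Because Beta–binomial updating is additive in the counts, the combined data contributed (α_post−α_prior, β_post−β_prior) successes and failures.
Total across both batches: 21−12=9 responders, 30−14=16 non-responders.
Subtract the second batch: 9−7=2 responders and 16−11=5 non-responders.

2 responders and 5 non-responders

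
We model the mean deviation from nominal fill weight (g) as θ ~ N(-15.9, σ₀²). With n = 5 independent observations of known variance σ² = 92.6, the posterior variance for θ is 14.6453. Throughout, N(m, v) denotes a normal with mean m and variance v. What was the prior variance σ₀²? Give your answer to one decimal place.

For the Normal–Normal model with known σ², precisions add: τ_n = τ₀ + n/σ².
So 1/σ₀² = 1/14.6453 − 5/92.6 = 0.068281 − 0.053996 = 0.014285.
Hence σ₀² = 1/0.014285 ≈ 70.0.

σ₀² = 70.0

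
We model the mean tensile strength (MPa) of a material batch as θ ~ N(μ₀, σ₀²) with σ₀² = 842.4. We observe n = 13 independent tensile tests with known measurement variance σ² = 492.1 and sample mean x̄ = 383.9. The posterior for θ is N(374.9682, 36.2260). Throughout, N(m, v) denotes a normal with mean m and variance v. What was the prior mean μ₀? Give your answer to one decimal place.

With known observation variance, the Normal–Normal posterior has precision τ_n = τ₀ + n/σ² and mean μ_n = (τ₀μ₀ + (n/σ²)x̄)/τ_n.
Here τ₀ = 1/842.4 = 0.001187 and τ_data = 13/492.1 = 0.026417, so τ_n = 0.027604.
Rearranging for μ₀: μ₀ = (μ_n·τ_n − τ_data·x̄)/τ₀ = (374.9682·0.027604 − 0.026417·383.9) / 0.001187 = 0.209136/0.001187 ≈ 176.2.

μ₀ = 176.2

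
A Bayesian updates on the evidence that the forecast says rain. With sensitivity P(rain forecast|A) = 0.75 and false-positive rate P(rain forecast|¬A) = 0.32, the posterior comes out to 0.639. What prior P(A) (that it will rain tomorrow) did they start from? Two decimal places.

P(A) = 0.43

In odds form, posterior odds = prior odds × likelihood ratio, so prior odds = posterior odds ÷ LR.
Posterior odds = 0.639/(1−0.639) = 1.7701. LR = 0.75/0.32 = 2.3438.
Prior odds = 1.7701/2.3438 = 0.7552, so P(A) = 0.7552/(1+0.7552) ≈ 0.43.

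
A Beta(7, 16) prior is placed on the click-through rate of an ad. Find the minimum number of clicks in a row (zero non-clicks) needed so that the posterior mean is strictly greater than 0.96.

After k clicks and 0 non-clicks the posterior is Beta(7+k, 16), with mean (7+k)/(7+16+k).
Set (7+k)/(23+k) > 0.96 and solve: k > (0.96·23 − 7)/(1 − 0.96) = 377.000.
The smallest integer exceeding 377.000 is 378, and checking k=378: (385)/(401) = 0.9601 > 0.96.

k = 378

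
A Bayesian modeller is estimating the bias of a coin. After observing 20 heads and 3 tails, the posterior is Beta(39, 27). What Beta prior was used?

Beta is conjugate to the binomial likelihood: posterior = Beta(a+s, b+f).
Subtract the data counts: 39−20=19, 27−3=24.

Beta(19, 24)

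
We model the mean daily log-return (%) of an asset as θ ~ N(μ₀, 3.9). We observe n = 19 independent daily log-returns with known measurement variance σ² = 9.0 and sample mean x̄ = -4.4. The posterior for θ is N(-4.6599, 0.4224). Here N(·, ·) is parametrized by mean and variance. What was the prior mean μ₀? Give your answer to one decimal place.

The posterior mean is a precision-weighted average: μ_n = (τ₀μ₀ + τ_data·x̄)/(τ₀+τ_data), with τ₀=1/σ₀² and τ_data=n/σ².
Here τ₀ = 1/3.9 = 0.256410 and τ_data = 19/9.0 = 2.111111, so τ_n = 2.367521.
Rearranging for μ₀: μ₀ = (μ_n·τ_n − τ_data·x̄)/τ₀ = (-4.6599·2.367521 − 2.111111·-4.4) / 0.256410 = -1.743523/0.256410 ≈ -6.8.

μ₀ = -6.8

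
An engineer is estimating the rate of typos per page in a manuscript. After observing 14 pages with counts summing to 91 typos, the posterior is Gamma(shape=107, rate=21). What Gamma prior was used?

Gamma–Poisson conjugacy: posterior shape = α + Σxᵢ, posterior rate = β + n.
So α = 107 − 91 = 16 and β = 21 − 14 = 7.

Gamma(shape=16, rate=7)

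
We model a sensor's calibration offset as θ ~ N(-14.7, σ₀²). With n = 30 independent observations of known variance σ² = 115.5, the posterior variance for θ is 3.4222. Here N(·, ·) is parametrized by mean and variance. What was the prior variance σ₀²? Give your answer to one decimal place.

σ₀² = 30.8

Posterior precision equals prior precision plus data precision: 1/σ_n² = 1/σ₀² + n/σ².
So 1/σ₀² = 1/3.4222 − 30/115.5 = 0.292210 − 0.259740 = 0.032470.
Hence σ₀² = 1/0.032470 ≈ 30.8.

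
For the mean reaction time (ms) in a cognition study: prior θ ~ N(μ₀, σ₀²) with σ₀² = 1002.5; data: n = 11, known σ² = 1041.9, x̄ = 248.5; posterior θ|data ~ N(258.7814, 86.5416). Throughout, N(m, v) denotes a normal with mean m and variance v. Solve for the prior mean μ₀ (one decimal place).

With known observation variance, the Normal–Normal posterior has precision τ_n = τ₀ + n/σ² and mean μ_n = (τ₀μ₀ + (n/σ²)x̄)/τ_n.
Here τ₀ = 1/1002.5 = 0.000998 and τ_data = 11/1041.9 = 0.010558, so τ_n = 0.011556.
Rearranging for μ₀: μ₀ = (μ_n·τ_n − τ_data·x̄)/τ₀ = (258.7814·0.011556 − 0.010558·248.5) / 0.000998 = 0.366815/0.000998 ≈ 367.6.

μ₀ = 367.6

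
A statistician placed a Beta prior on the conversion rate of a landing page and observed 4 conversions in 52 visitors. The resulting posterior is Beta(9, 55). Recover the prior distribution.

Beta(5, 7)

Under Beta–binomial conjugacy the posterior parameters are (a+s, b+f).
So a = 9 − 4 = 5 and b = 55 − 48 = 7.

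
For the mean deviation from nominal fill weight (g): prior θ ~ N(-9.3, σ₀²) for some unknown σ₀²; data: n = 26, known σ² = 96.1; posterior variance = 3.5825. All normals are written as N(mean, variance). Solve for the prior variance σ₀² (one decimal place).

For the Normal–Normal model with known σ², precisions add: τ_n = τ₀ + n/σ².
So 1/σ₀² = 1/3.5825 − 26/96.1 = 0.279135 − 0.270552 = 0.008583.
Hence σ₀² = 1/0.008583 ≈ 116.5.

σ₀² = 116.5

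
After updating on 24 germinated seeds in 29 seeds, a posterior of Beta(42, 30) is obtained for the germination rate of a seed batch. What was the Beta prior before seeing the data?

A Beta(α, β) prior with s successes and f failures in binomial data gives a Beta(α+s, β+f) posterior.
Subtract the data counts: 42−24=18, 30−5=25.

Beta(18, 25)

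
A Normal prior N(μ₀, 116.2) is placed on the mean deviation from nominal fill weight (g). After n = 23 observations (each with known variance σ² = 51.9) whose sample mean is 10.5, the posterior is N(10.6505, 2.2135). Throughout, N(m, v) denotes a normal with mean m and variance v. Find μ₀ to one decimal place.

μ₀ = 18.4

The posterior mean is a precision-weighted average: μ_n = (τ₀μ₀ + τ_data·x̄)/(τ₀+τ_data), with τ₀=1/σ₀² and τ_data=n/σ².
Here τ₀ = 1/116.2 = 0.008606 and τ_data = 23/51.9 = 0.443160, so τ_n = 0.451766.
Rearranging for μ₀: μ₀ = (μ_n·τ_n − τ_data·x̄)/τ₀ = (10.6505·0.451766 − 0.443160·10.5) / 0.008606 = 0.158354/0.008606 ≈ 18.4.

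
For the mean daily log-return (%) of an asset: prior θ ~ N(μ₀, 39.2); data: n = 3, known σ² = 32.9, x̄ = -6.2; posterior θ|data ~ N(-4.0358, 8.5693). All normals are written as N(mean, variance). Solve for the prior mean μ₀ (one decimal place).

With known observation variance, the Normal–Normal posterior has precision τ_n = τ₀ + n/σ² and mean μ_n = (τ₀μ₀ + (n/σ²)x̄)/τ_n.
Here τ₀ = 1/39.2 = 0.025510 and τ_data = 3/32.9 = 0.091185, so τ_n = 0.116695.
Rearranging for μ₀: μ₀ = (μ_n·τ_n − τ_data·x̄)/τ₀ = (-4.0358·0.116695 − 0.091185·-6.2) / 0.025510 = 0.094389/0.025510 ≈ 3.7.

μ₀ = 3.7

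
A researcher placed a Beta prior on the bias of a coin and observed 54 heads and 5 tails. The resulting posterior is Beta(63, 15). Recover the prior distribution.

Beta(9, 10)

A Beta(a, b) prior with s successes and f failures in binomial data gives a Beta(a+s, b+f) posterior.
Subtract the data counts: 63−54=9, 15−5=10.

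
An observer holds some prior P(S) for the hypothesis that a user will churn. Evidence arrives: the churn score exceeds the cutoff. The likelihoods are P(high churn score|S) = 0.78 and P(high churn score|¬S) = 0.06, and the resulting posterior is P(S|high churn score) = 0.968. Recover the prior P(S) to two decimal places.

Bayes' rule in odds form gives O(S|E) = O(S)·[P(E|S)/P(E|¬S)], hence O(S) = O(S|E)/LR.
Posterior odds = 0.968/(1−0.968) = 30.2500. LR = 0.78/0.06 = 13.0000.
Prior odds = 30.2500/13.0000 = 2.3269, so P(S) = 2.3269/(1+2.3269) ≈ 0.70.

P(S) = 0.70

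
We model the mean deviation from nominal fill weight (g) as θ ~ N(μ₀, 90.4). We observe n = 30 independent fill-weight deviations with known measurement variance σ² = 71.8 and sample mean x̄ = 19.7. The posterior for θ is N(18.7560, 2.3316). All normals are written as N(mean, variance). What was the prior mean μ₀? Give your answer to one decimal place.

μ₀ = -16.9

The posterior mean is a precision-weighted average: μ_n = (τ₀μ₀ + τ_data·x̄)/(τ₀+τ_data), with τ₀=1/σ₀² and τ_data=n/σ².
Here τ₀ = 1/90.4 = 0.011062 and τ_data = 30/71.8 = 0.417827, so τ_n = 0.428889.
Rearranging for μ₀: μ₀ = (μ_n·τ_n − τ_data·x̄)/τ₀ = (18.7560·0.428889 − 0.417827·19.7) / 0.011062 = -0.186950/0.011062 ≈ -16.9.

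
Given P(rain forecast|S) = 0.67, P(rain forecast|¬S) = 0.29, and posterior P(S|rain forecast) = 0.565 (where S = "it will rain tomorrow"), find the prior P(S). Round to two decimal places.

P(S) = 0.36

Bayes' rule in odds form gives O(S|E) = O(S)·[P(E|S)/P(E|¬S)], hence O(S) = O(S|E)/LR.
Posterior odds = 0.565/(1−0.565) = 1.2989. LR = 0.67/0.29 = 2.3103.
Prior odds = 1.2989/2.3103 = 0.5622, so P(S) = 0.5622/(1+0.5622) ≈ 0.36.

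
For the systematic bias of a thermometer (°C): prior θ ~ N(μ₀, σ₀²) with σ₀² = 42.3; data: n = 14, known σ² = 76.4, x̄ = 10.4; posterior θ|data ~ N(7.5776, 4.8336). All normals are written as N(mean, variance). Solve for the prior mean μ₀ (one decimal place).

The posterior mean is a precision-weighted average: μ_n = (τ₀μ₀ + τ_data·x̄)/(τ₀+τ_data), with τ₀=1/σ₀² and τ_data=n/σ².
Here τ₀ = 1/42.3 = 0.023641 and τ_data = 14/76.4 = 0.183246, so τ_n = 0.206887.
Rearranging for μ₀: μ₀ = (μ_n·τ_n − τ_data·x̄)/τ₀ = (7.5776·0.206887 − 0.183246·10.4) / 0.023641 = -0.338051/0.023641 ≈ -14.3.

μ₀ = -14.3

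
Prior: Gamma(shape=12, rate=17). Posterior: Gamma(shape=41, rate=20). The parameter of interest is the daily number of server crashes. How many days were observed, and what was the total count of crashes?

n = 3 days with total 29 crashes

A Gamma(α, β) prior (rate parametrization) on a Poisson rate with n observations summing to S gives posterior Gamma(α+S, β+n).
Matching: Σxᵢ = 41 − 12 = 29 and n = 20 − 17 = 3.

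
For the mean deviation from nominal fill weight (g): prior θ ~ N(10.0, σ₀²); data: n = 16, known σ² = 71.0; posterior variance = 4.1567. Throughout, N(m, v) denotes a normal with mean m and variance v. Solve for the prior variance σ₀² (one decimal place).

Posterior precision equals prior precision plus data precision: 1/σ_n² = 1/σ₀² + n/σ².
So 1/σ₀² = 1/4.1567 − 16/71.0 = 0.240575 − 0.225352 = 0.015223.
Hence σ₀² = 1/0.015223 ≈ 65.7.

σ₀² = 65.7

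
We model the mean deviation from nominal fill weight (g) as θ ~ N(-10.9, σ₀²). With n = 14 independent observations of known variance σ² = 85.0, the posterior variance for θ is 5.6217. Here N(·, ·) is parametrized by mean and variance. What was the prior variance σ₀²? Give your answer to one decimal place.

σ₀² = 75.9

Posterior precision equals prior precision plus data precision: 1/σ_n² = 1/σ₀² + n/σ².
So 1/σ₀² = 1/5.6217 − 14/85.0 = 0.177882 − 0.164706 = 0.013176.
Hence σ₀² = 1/0.013176 ≈ 75.9.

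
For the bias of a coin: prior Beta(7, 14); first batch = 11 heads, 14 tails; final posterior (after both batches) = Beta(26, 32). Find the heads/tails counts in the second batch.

8 heads and 4 tails

Because Beta–binomial updating is additive in the counts, the combined data contributed (α_post−α_prior, β_post−β_prior) successes and failures.
Total across both batches: 26−7=19 heads, 32−14=18 tails.
Subtract the first batch: 19−11=8 heads and 18−14=4 tails.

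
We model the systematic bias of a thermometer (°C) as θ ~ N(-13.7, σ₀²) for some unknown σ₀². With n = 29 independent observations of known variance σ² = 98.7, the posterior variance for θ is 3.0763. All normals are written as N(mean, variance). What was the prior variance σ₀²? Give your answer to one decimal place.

For the Normal–Normal model with known σ², precisions add: τ_n = τ₀ + n/σ².
So 1/σ₀² = 1/3.0763 − 29/98.7 = 0.325066 − 0.293820 = 0.031246.
Hence σ₀² = 1/0.031246 ≈ 32.0.

σ₀² = 32.0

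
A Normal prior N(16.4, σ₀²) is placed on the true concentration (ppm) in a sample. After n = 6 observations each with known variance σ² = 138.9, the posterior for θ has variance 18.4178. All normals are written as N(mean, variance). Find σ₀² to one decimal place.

For the Normal–Normal model with known σ², precisions add: τ_n = τ₀ + n/σ².
So 1/σ₀² = 1/18.4178 − 6/138.9 = 0.054295 − 0.043197 = 0.011098.
Hence σ₀² = 1/0.011098 ≈ 90.1.

σ₀² = 90.1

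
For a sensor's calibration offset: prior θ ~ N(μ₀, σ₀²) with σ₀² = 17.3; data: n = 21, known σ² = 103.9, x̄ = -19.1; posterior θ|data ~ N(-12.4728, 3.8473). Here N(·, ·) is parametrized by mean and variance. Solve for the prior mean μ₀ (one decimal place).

μ₀ = 10.7

The posterior mean is a precision-weighted average: μ_n = (τ₀μ₀ + τ_data·x̄)/(τ₀+τ_data), with τ₀=1/σ₀² and τ_data=n/σ².
Here τ₀ = 1/17.3 = 0.057803 and τ_data = 21/103.9 = 0.202117, so τ_n = 0.259920.
Rearranging for μ₀: μ₀ = (μ_n·τ_n − τ_data·x̄)/τ₀ = (-12.4728·0.259920 − 0.202117·-19.1) / 0.057803 = 0.618505/0.057803 ≈ 10.7.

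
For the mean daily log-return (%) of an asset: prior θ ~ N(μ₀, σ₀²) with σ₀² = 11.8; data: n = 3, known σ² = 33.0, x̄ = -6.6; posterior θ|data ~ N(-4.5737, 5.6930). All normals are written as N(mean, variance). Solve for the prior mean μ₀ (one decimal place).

The posterior mean is a precision-weighted average: μ_n = (τ₀μ₀ + τ_data·x̄)/(τ₀+τ_data), with τ₀=1/σ₀² and τ_data=n/σ².
Here τ₀ = 1/11.8 = 0.084746 and τ_data = 3/33.0 = 0.090909, so τ_n = 0.175655.
Rearranging for μ₀: μ₀ = (μ_n·τ_n − τ_data·x̄)/τ₀ = (-4.5737·0.175655 − 0.090909·-6.6) / 0.084746 = -0.203394/0.084746 ≈ -2.4.

μ₀ = -2.4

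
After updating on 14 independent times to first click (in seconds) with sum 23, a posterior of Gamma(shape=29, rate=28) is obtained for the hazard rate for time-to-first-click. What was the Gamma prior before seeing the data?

For an exponential likelihood with a Gamma(α, β) prior on the rate, n observations with total T give posterior Gamma(α+n, β+T).
So α = 29 − 14 = 15 and β = 28 − 23 = 5.

Gamma(shape=15, rate=5)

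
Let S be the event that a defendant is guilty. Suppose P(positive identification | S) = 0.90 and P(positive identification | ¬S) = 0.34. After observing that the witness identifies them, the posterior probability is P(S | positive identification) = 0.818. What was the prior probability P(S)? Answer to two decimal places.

Bayes' rule in odds form gives O(S|E) = O(S)·[P(E|S)/P(E|¬S)], hence O(S) = O(S|E)/LR.
Posterior odds = 0.818/(1−0.818) = 4.4945. LR = 0.90/0.34 = 2.6471.
Prior odds = 4.4945/2.6471 = 1.6979, so P(S) = 1.6979/(1+1.6979) ≈ 0.63.

P(S) = 0.63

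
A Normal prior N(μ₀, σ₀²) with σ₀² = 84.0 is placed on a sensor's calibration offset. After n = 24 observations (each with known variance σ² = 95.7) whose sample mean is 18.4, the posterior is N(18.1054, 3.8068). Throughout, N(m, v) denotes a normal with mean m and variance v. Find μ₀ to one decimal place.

With known observation variance, the Normal–Normal posterior has precision τ_n = τ₀ + n/σ² and mean μ_n = (τ₀μ₀ + (n/σ²)x̄)/τ_n.
Here τ₀ = 1/84.0 = 0.011905 and τ_data = 24/95.7 = 0.250784, so τ_n = 0.262689.
Rearranging for μ₀: μ₀ = (μ_n·τ_n − τ_data·x̄)/τ₀ = (18.1054·0.262689 − 0.250784·18.4) / 0.011905 = 0.141664/0.011905 ≈ 11.9.

μ₀ = 11.9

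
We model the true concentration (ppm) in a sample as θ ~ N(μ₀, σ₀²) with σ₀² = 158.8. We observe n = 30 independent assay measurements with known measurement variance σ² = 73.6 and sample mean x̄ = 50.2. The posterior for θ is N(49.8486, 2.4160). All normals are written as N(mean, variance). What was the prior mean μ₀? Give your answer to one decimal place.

μ₀ = 27.1

The posterior mean is a precision-weighted average: μ_n = (τ₀μ₀ + τ_data·x̄)/(τ₀+τ_data), with τ₀=1/σ₀² and τ_data=n/σ².
Here τ₀ = 1/158.8 = 0.006297 and τ_data = 30/73.6 = 0.407609, so τ_n = 0.413906.
Rearranging for μ₀: μ₀ = (μ_n·τ_n − τ_data·x̄)/τ₀ = (49.8486·0.413906 − 0.407609·50.2) / 0.006297 = 0.170663/0.006297 ≈ 27.1.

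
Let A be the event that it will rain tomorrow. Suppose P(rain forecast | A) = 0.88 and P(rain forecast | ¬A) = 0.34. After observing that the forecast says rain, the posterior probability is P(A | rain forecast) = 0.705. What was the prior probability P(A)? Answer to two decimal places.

Bayes' rule in odds form gives O(A|E) = O(A)·[P(E|A)/P(E|¬A)], hence O(A) = O(A|E)/LR.
Posterior odds = 0.705/(1−0.705) = 2.3898. LR = 0.88/0.34 = 2.5882.
Prior odds = 2.3898/2.5882 = 0.9233, so P(A) = 0.9233/(1+0.9233) ≈ 0.48.

P(A) = 0.48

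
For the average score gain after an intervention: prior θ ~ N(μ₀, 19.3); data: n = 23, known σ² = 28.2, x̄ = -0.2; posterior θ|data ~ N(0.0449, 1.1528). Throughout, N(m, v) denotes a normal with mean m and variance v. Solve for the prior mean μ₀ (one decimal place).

μ₀ = 3.9

With known observation variance, the Normal–Normal posterior has precision τ_n = τ₀ + n/σ² and mean μ_n = (τ₀μ₀ + (n/σ²)x̄)/τ_n.
Here τ₀ = 1/19.3 = 0.051813 and τ_data = 23/28.2 = 0.815603, so τ_n = 0.867416.
Rearranging for μ₀: μ₀ = (μ_n·τ_n − τ_data·x̄)/τ₀ = (0.0449·0.867416 − 0.815603·-0.2) / 0.051813 = 0.202068/0.051813 ≈ 3.9.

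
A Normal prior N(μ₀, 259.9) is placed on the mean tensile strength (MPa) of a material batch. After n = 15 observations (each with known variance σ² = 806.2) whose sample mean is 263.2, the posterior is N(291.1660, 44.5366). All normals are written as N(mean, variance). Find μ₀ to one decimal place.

The posterior mean is a precision-weighted average: μ_n = (τ₀μ₀ + τ_data·x̄)/(τ₀+τ_data), with τ₀=1/σ₀² and τ_data=n/σ².
Here τ₀ = 1/259.9 = 0.003848 and τ_data = 15/806.2 = 0.018606, so τ_n = 0.022454.
Rearranging for μ₀: μ₀ = (μ_n·τ_n − τ_data·x̄)/τ₀ = (291.1660·0.022454 − 0.018606·263.2) / 0.003848 = 1.640742/0.003848 ≈ 426.4.

μ₀ = 426.4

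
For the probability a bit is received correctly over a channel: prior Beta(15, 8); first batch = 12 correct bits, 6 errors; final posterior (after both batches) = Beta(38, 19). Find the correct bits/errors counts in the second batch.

Because Beta–binomial updating is additive in the counts, the combined data contributed (α_post−α_prior, β_post−β_prior) successes and failures.
Total across both batches: 38−15=23 correct bits, 19−8=11 errors.
Subtract the first batch: 23−12=11 correct bits and 11−6=5 errors.

11 correct bits and 5 errors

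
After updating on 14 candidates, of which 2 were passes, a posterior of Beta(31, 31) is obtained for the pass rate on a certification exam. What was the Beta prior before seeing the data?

Beta is conjugate to the binomial likelihood: posterior = Beta(α+s, β+f).
Subtract the data counts: 31−2=29, 31−12=19.

Beta(29, 19)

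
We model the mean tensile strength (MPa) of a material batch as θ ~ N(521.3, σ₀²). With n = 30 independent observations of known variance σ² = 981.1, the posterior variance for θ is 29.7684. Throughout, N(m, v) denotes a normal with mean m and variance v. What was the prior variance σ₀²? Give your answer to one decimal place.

For the Normal–Normal model with known σ², precisions add: τ_n = τ₀ + n/σ².
So 1/σ₀² = 1/29.7684 − 30/981.1 = 0.033593 − 0.030578 = 0.003015.
Hence σ₀² = 1/0.003015 ≈ 331.7.

σ₀² = 331.7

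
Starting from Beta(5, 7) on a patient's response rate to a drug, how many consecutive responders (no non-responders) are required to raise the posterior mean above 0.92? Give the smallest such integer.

After k responders and 0 non-responders the posterior is Beta(5+k, 7), with mean (5+k)/(5+7+k).
Set (5+k)/(12+k) > 0.92 and solve: k > (0.92·12 − 5)/(1 − 0.92) = 75.500.
The smallest integer exceeding 75.500 is 76.

k = 76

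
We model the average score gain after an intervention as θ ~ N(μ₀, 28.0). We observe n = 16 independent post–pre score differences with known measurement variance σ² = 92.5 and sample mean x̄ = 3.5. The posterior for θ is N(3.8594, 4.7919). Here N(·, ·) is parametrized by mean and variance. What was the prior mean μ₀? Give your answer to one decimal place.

With known observation variance, the Normal–Normal posterior has precision τ_n = τ₀ + n/σ² and mean μ_n = (τ₀μ₀ + (n/σ²)x̄)/τ_n.
Here τ₀ = 1/28.0 = 0.035714 and τ_data = 16/92.5 = 0.172973, so τ_n = 0.208687.
Rearranging for μ₀: μ₀ = (μ_n·τ_n − τ_data·x̄)/τ₀ = (3.8594·0.208687 − 0.172973·3.5) / 0.035714 = 0.200001/0.035714 ≈ 5.6.

μ₀ = 5.6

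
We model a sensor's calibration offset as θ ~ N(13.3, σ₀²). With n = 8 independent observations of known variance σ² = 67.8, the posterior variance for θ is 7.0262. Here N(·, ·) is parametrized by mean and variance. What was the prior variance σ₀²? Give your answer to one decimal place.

σ₀² = 41.1

Posterior precision equals prior precision plus data precision: 1/σ_n² = 1/σ₀² + n/σ².
So 1/σ₀² = 1/7.0262 − 8/67.8 = 0.142324 − 0.117994 = 0.024330.
Hence σ₀² = 1/0.024330 ≈ 41.1.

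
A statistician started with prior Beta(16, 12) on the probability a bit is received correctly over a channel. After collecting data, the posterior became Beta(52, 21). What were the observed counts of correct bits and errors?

36 correct bits and 9 errors

A Beta(α, β) prior with s successes and f failures in binomial data gives a Beta(α+s, β+f) posterior.
So s = 52 − 16 = 36 and f = 21 − 12 = 9.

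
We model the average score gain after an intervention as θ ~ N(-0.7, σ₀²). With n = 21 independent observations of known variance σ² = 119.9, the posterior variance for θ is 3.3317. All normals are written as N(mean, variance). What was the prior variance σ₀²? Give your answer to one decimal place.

For the Normal–Normal model with known σ², precisions add: τ_n = τ₀ + n/σ².
So 1/σ₀² = 1/3.3317 − 21/119.9 = 0.300147 − 0.175146 = 0.125001.
Hence σ₀² = 1/0.125001 ≈ 8.0.

σ₀² = 8.0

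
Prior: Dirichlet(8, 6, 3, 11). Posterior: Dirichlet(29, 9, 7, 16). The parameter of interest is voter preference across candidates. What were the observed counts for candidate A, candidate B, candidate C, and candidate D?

counts (21, 3, 4, 5)

For a Dirichlet(α) prior with multinomial counts c, the posterior is Dirichlet(α + c) componentwise.
Counts are posterior − prior componentwise: 29−8=21, 9−6=3, 7−3=4, 16−11=5.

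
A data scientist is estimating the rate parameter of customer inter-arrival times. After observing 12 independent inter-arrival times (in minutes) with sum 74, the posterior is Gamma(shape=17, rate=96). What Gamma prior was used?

Gamma(shape=5, rate=22)

For an exponential likelihood with a Gamma(α, β) prior on the rate, n observations with total T give posterior Gamma(α+n, β+T).
So α = 17 − 12 = 5 and β = 96 − 74 = 22.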